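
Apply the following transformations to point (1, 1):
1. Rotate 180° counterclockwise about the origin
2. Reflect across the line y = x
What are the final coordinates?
(-1, -1)

Step 1: Rotate 180° → (-1, -1)
Step 2: Reflect across the line y = x → (-1, -1)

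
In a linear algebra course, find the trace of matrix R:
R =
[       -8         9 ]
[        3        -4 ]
tr(R) = -8 - 4 = -12

The trace of a square matrix is the sum of its diagonal entries.
Diagonal entries of R: R[0][0] = -8, R[1][1] = -4.
tr(R) = -8 - 4 = -12.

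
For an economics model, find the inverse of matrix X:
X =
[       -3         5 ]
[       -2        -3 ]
det(X) = 19
X⁻¹ =
[    -3/19     -5/19 ]
[     2/19     -3/19 ]

For a 2×2 matrix X = [[a, b], [c, d]] with det(X) ≠ 0, X⁻¹ = (1/det(X)) * [[d, -b], [-c, a]].
det(X) = (-3)*(-3) - (5)*(-2) = 9 + 10 = 19.
X⁻¹ = (1/19) * [[-3, -5], [2, -3]].
Dividing each entry by 19 and reducing:
X⁻¹ =
[    -3/19     -5/19 ]
[     2/19     -3/19 ]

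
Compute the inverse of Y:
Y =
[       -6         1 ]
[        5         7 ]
det(Y) = -47
Y⁻¹ =
[    -7/47      1/47 ]
[     5/47      6/47 ]

For a 2×2 matrix Y = [[a, b], [c, d]] with det(Y) ≠ 0, Y⁻¹ = (1/det(Y)) * [[d, -b], [-c, a]].
det(Y) = (-6)*(7) - (1)*(5) = -42 - 5 = -47.
Y⁻¹ = (1/-47) * [[7, -1], [-5, -6]].
Dividing each entry by -47 and reducing:
Y⁻¹ =
[    -7/47      1/47 ]
[     5/47      6/47 ]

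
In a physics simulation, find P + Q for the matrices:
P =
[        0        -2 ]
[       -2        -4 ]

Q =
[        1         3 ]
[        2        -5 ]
P + Q =
[        1         1 ]
[        0        -9 ]

Matrix addition is elementwise: (P+Q)[i][j] = P[i][j] + Q[i][j].
  (P+Q)[0][0] = (0) + (1) = 1
  (P+Q)[0][1] = (-2) + (3) = 1
  (P+Q)[1][0] = (-2) + (2) = 0
  (P+Q)[1][1] = (-4) + (-5) = -9
P + Q =
[        1         1 ]
[        0        -9 ]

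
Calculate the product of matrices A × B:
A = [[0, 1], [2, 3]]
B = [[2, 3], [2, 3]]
[[2, 3], [10, 15]]

Matrix multiplication:
C[0][0] = 0×2 + 1×2 = 2
C[0][1] = 0×3 + 1×3 = 3
C[1][0] = 2×2 + 3×2 = 10
C[1][1] = 2×3 + 3×3 = 15
Result: [[2, 3], [10, 15]]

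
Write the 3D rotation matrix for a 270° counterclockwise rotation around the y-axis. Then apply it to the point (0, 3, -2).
R = [[0, 0, -1], [0, 1, 0], [1, 0, 0]]; R·(0, 3, -2) = (2, 3, 0)

Rotation matrix for 270° around y-axis:
cos(270°) = 0, sin(270°) = -1
R = [[0, 0, -1], [0, 1, 0], [1, 0, 0]]
Apply to (0, 3, -2): R·[0, 3, -2]ᵀ = (2, 3, 0)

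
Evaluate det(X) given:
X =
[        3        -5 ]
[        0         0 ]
det(X) = 0

For a 2×2 matrix [[a, b], [c, d]], det = a*d - b*c.
det(X) = (3)*(0) - (-5)*(0) = 0 - 0 = 0.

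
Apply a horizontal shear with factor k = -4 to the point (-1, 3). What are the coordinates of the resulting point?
(-13, 3)

Shear matrix for horizontal shear with factor k = -4:
[[1, -4], [0, 1]]
Result: (-1, 3) → (-13, 3)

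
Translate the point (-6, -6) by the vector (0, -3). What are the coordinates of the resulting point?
(-6, -9)

Translation by (0, -3):
x' = -6 + 0 = -6
y' = -6 + -3 = -9
Homogeneous matrix: [[1, 0, 0], [0, 1, -3], [0, 0, 1]]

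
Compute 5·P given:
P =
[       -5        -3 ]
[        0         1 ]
5P =
[      -25       -15 ]
[        0         5 ]

Scalar multiplication is elementwise: (5P)[i][j] = 5 * P[i][j].
  (5P)[0][0] = 5 * (-5) = -25
  (5P)[0][1] = 5 * (-3) = -15
  (5P)[1][0] = 5 * (0) = 0
  (5P)[1][1] = 5 * (1) = 5
5P =
[      -25       -15 ]
[        0         5 ]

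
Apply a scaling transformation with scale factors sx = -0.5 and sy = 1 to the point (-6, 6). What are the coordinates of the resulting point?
(3.0, 6)

Scaling matrix:
[[-0.50, 0], [0, 1]]
Result: (-6 × -0.5, 6 × 1) = (3.0, 6)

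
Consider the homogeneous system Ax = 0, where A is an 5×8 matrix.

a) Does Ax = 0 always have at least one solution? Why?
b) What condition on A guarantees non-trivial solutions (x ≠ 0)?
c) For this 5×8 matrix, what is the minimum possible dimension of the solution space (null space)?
a) Yes, x = 0 is always a solution. b) When A has linearly dependent columns (rank < n). c) Minimum nullity = 3.

a) x = 0 satisfies A·0 = 0, so the zero vector is always a solution.
b) Non-trivial solutions exist iff the columns of A are linearly dependent, equivalently rank(A) < n (the number of columns).
c) By rank-nullity, rank(A) + nullity(A) = n = 8. Since A has only 5 rows, rank(A) ≤ 5, so nullity(A) ≥ 8 - 5 = 3.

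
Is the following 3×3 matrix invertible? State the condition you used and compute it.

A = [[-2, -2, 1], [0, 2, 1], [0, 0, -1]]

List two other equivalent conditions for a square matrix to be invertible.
Yes, invertible; det(A) = 4 ≠ 0. Equivalent conditions: rank(A) = 3; Ax = 0 has only the trivial solution; 0 is not an eigenvalue; the columns of A are linearly independent.

To check invertibility, compute det(A).
The given matrix is triangular, so det(A) equals the product of its diagonal entries = 4 ≠ 0.
Since det(A) ≠ 0, A is invertible.
Equivalent conditions for a square matrix A to be invertible:
- rank(A) = 3 (full rank).
- The homogeneous system Ax = 0 has only the trivial solution x = 0.
- 0 is not an eigenvalue of A.
- The columns (equivalently rows) of A are linearly independent.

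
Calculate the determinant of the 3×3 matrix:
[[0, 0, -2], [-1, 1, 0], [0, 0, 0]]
0

Expansion along first row:
det = 0·det([[1,0],[0,0]]) - 0·det([[-1,0],[0,0]]) + -2·det([[-1,1],[0,0]])
    = 0·(1·0 - 0·0) - 0·(-1·0 - 0·0) + -2·(-1·0 - 1·0)
    = 0·0 - 0·0 + -2·0
    = 0 + 0 + 0 = 0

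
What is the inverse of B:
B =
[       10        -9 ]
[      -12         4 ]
det(B) = -68
B⁻¹ =
[    -1/17     -9/68 ]
[    -3/17     -5/34 ]

For a 2×2 matrix B = [[a, b], [c, d]] with det(B) ≠ 0, B⁻¹ = (1/det(B)) * [[d, -b], [-c, a]].
det(B) = (10)*(4) - (-9)*(-12) = 40 - 108 = -68.
B⁻¹ = (1/-68) * [[4, 9], [12, 10]].
Dividing each entry by -68 and reducing:
B⁻¹ =
[    -1/17     -9/68 ]
[    -3/17     -5/34 ]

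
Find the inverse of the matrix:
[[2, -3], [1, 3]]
[[1/3, 1/3], [-1/9, 2/9]]

For [[a,b],[c,d]], inverse = (1/det)·[[d,-b],[-c,a]]
det = 2·3 - -3·1 = 9
Inverse = (1/9)·[[3, 3], [-1, 2]]
        = [[1/3, 1/3], [-1/9, 2/9]]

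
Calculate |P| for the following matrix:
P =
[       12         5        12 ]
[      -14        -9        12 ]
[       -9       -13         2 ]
det(P) = 2468

Expand along row 0 (cofactor expansion): det(P) = a*(e*i - f*h) - b*(d*i - f*g) + c*(d*h - e*g), where the 3×3 is [[a, b, c], [d, e, f], [g, h, i]].
Minor M_00 = (-9)*(2) - (12)*(-13) = -18 + 156 = 138.
Minor M_01 = (-14)*(2) - (12)*(-9) = -28 + 108 = 80.
Minor M_02 = (-14)*(-13) - (-9)*(-9) = 182 - 81 = 101.
det(P) = (12)*(138) - (5)*(80) + (12)*(101) = 1656 - 400 + 1212 = 2468.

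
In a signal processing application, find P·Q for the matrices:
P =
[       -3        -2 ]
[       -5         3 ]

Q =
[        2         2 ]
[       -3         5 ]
PQ =
[        0       -16 ]
[      -19         5 ]

Matrix multiplication: (PQ)[i][j] = sum over k of P[i][k] * Q[k][j].
  (PQ)[0][0] = (-3)*(2) + (-2)*(-3) = 0
  (PQ)[0][1] = (-3)*(2) + (-2)*(5) = -16
  (PQ)[1][0] = (-5)*(2) + (3)*(-3) = -19
  (PQ)[1][1] = (-5)*(2) + (3)*(5) = 5
PQ =
[        0       -16 ]
[      -19         5 ]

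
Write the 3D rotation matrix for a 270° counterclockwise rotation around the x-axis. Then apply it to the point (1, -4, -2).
R = [[1, 0, 0], [0, 0, 1], [0, -1, 0]]; R·(1, -4, -2) = (1, -2, 4)

Rotation matrix for 270° around x-axis:
cos(270°) = 0, sin(270°) = -1
R = [[1, 0, 0], [0, 0, 1], [0, -1, 0]]
Apply to (1, -4, -2): R·[1, -4, -2]ᵀ = (1, -2, 4)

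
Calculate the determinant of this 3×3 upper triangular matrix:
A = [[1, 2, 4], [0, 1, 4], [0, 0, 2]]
2

The determinant of a triangular matrix is the product of its diagonal entries (the off-diagonal entries above the diagonal do not affect it).
det(A) = (1) * (1) * (2) = 2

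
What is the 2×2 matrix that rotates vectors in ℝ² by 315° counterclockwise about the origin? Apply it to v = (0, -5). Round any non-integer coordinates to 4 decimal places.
R = [[√2/2, √2/2], [-√2/2, √2/2]]; R·v = (-3.5355, -3.5355)

A counterclockwise rotation by angle θ in ℝ² has matrix R(θ) = [[cos θ, -sin θ], [sin θ, cos θ]].
For θ = 315°: cos θ = √2/2, sin θ = -√2/2.
R(315°) = [[√2/2, √2/2], [-√2/2, √2/2]].
R·v = [√2/2·0 + (√2/2)·-5, -√2/2·0 + √2/2·-5] = (-3.5355, -3.5355).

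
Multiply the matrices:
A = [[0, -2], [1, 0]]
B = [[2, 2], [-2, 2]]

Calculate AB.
[[4, -4], [2, 2]]

Each entry (i,j) of AB = sum over k of A[i][k]*B[k][j].
(AB)[0][0] = (0)*(2) + (-2)*(-2) = 4
(AB)[0][1] = (0)*(2) + (-2)*(2) = -4
(AB)[1][0] = (1)*(2) + (0)*(-2) = 2
(AB)[1][1] = (1)*(2) + (0)*(2) = 2
AB = [[4, -4], [2, 2]]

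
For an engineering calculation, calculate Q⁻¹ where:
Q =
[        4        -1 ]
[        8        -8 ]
det(Q) = -24
Q⁻¹ =
[      1/3     -1/24 ]
[      1/3      -1/6 ]

For a 2×2 matrix Q = [[a, b], [c, d]] with det(Q) ≠ 0, Q⁻¹ = (1/det(Q)) * [[d, -b], [-c, a]].
det(Q) = (4)*(-8) - (-1)*(8) = -32 + 8 = -24.
Q⁻¹ = (1/-24) * [[-8, 1], [-8, 4]].
Dividing each entry by -24 and reducing:
Q⁻¹ =
[      1/3     -1/24 ]
[      1/3      -1/6 ]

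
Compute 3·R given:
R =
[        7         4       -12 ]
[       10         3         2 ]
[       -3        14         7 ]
3R =
[       21        12       -36 ]
[       30         9         6 ]
[       -9        42        21 ]

Scalar multiplication is elementwise: (3R)[i][j] = 3 * R[i][j].
  (3R)[0][0] = 3 * (7) = 21
  (3R)[0][1] = 3 * (4) = 12
  (3R)[0][2] = 3 * (-12) = -36
  (3R)[1][0] = 3 * (10) = 30
  (3R)[1][1] = 3 * (3) = 9
  (3R)[1][2] = 3 * (2) = 6
  (3R)[2][0] = 3 * (-3) = -9
  (3R)[2][1] = 3 * (14) = 42
  (3R)[2][2] = 3 * (7) = 21
3R =
[       21        12       -36 ]
[       30         9         6 ]
[       -9        42        21 ]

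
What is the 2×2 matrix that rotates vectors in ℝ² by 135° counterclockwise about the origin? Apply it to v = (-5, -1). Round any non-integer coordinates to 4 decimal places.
R = [[-√2/2, -√2/2], [√2/2, -√2/2]]; R·v = (4.2426, -2.8284)

A counterclockwise rotation by angle θ in ℝ² has matrix R(θ) = [[cos θ, -sin θ], [sin θ, cos θ]].
For θ = 135°: cos θ = -√2/2, sin θ = √2/2.
R(135°) = [[-√2/2, -√2/2], [√2/2, -√2/2]].
R·v = [-√2/2·-5 + (-√2/2)·-1, √2/2·-5 + -√2/2·-1] = (4.2426, -2.8284).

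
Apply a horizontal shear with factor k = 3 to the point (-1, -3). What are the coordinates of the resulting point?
(-10, -3)

Shear matrix for horizontal shear with factor k = 3:
[[1, 3], [0, 1]]
Result: (-1, -3) → (-10, -3)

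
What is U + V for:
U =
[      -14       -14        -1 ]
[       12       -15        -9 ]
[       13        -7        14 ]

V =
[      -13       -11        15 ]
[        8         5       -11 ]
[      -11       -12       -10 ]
U + V =
[      -27       -25        14 ]
[       20       -10       -20 ]
[        2       -19         4 ]

Matrix addition is elementwise: (U+V)[i][j] = U[i][j] + V[i][j].
  (U+V)[0][0] = (-14) + (-13) = -27
  (U+V)[0][1] = (-14) + (-11) = -25
  (U+V)[0][2] = (-1) + (15) = 14
  (U+V)[1][0] = (12) + (8) = 20
  (U+V)[1][1] = (-15) + (5) = -10
  (U+V)[1][2] = (-9) + (-11) = -20
  (U+V)[2][0] = (13) + (-11) = 2
  (U+V)[2][1] = (-7) + (-12) = -19
  (U+V)[2][2] = (14) + (-10) = 4
U + V =
[      -27       -25        14 ]
[       20       -10       -20 ]
[        2       -19         4 ]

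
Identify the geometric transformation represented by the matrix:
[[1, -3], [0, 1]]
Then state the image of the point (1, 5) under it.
horizontal shear with factor -3; image of (1, 5) is (-14, 5)

The matrix [[1, k], [0, 1]] sends (x, y) to (x + -3y, y), leaving the y-coordinate fixed: a horizontal shear.
The matrix [[1, -3], [0, 1]] represents: horizontal shear with factor -3.
Applying it to (1, 5): [1·1 + -3·5, 0·1 + 1·5] = (-14, 5).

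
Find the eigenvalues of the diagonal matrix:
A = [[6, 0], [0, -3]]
λ₁ = 6, λ₂ = -3

The characteristic polynomial of A is det(A - λI) = (6 - λ)(-3 - λ) = 0.
The roots are λ = 6 and λ = -3, so the eigenvalues are the diagonal entries.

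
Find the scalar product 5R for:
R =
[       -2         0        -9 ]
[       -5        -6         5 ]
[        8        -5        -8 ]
5R =
[      -10         0       -45 ]
[      -25       -30        25 ]
[       40       -25       -40 ]

Scalar multiplication is elementwise: (5R)[i][j] = 5 * R[i][j].
  (5R)[0][0] = 5 * (-2) = -10
  (5R)[0][1] = 5 * (0) = 0
  (5R)[0][2] = 5 * (-9) = -45
  (5R)[1][0] = 5 * (-5) = -25
  (5R)[1][1] = 5 * (-6) = -30
  (5R)[1][2] = 5 * (5) = 25
  (5R)[2][0] = 5 * (8) = 40
  (5R)[2][1] = 5 * (-5) = -25
  (5R)[2][2] = 5 * (-8) = -40
5R =
[      -10         0       -45 ]
[      -25       -30        25 ]
[       40       -25       -40 ]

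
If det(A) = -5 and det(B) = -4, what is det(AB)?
20

Use the multiplicative property of determinants: det(AB) = det(A)*det(B).
det(AB) = (-5)*(-4) = 20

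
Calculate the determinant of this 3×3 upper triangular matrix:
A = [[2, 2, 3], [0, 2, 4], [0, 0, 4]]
16

The determinant of a triangular matrix is the product of its diagonal entries (the off-diagonal entries above the diagonal do not affect it).
det(A) = (2) * (2) * (4) = 16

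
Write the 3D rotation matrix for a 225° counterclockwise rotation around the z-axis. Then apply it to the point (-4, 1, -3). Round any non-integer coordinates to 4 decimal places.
R = [[-√2/2, √2/2, 0], [-√2/2, -√2/2, 0], [0, 0, 1]]; R·(-4, 1, -3) = (3.5355, 2.1213, -3.0000)

Rotation matrix for 225° around z-axis:
cos(225°) = -√2/2, sin(225°) = -√2/2
R = [[-√2/2, √2/2, 0], [-√2/2, -√2/2, 0], [0, 0, 1]]
Apply to (-4, 1, -3): R·[-4, 1, -3]ᵀ = (3.5355, 2.1213, -3.0000)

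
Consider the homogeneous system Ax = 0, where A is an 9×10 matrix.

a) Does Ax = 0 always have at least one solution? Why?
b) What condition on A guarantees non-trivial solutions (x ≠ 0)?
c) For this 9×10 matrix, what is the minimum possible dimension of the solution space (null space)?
a) Yes, x = 0 is always a solution. b) When A has linearly dependent columns (rank < n). c) Minimum nullity = 1.

a) x = 0 satisfies A·0 = 0, so the zero vector is always a solution.
b) Non-trivial solutions exist iff the columns of A are linearly dependent, equivalently rank(A) < n (the number of columns).
c) By rank-nullity, rank(A) + nullity(A) = n = 10. Since A has only 9 rows, rank(A) ≤ 9, so nullity(A) ≥ 10 - 9 = 1.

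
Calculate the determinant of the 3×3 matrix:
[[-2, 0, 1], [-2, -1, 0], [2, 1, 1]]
2

Expansion along first row:
det = -2·det([[-1,0],[1,1]]) - 0·det([[-2,0],[2,1]]) + 1·det([[-2,-1],[2,1]])
    = -2·(-1·1 - 0·1) - 0·(-2·1 - 0·2) + 1·(-2·1 - -1·2)
    = -2·-1 - 0·-2 + 1·0
    = 2 + 0 + 0 = 2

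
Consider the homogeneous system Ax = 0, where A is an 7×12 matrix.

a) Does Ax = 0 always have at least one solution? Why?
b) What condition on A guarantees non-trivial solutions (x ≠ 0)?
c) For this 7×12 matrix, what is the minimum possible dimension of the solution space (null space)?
a) Yes, x = 0 is always a solution. b) When A has linearly dependent columns (rank < n). c) Minimum nullity = 5.

a) x = 0 satisfies A·0 = 0, so the zero vector is always a solution.
b) Non-trivial solutions exist iff the columns of A are linearly dependent, equivalently rank(A) < n (the number of columns).
c) By rank-nullity, rank(A) + nullity(A) = n = 12. Since A has only 7 rows, rank(A) ≤ 7, so nullity(A) ≥ 12 - 7 = 5.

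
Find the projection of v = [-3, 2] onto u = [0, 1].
[0, 2]

The projection of v onto u is proj_u(v) = ((v·u) / (u·u)) · u.
v·u = (-3)*(0) + (2)*(1) = 2.
u·u = (0)*(0) + (1)*(1) = 1.
coefficient = 2 / 1 = 2.
proj_u(v) = 2 · [0, 1] = [0, 2].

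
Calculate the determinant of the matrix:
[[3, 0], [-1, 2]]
6

For a 2×2 matrix [[a, b], [c, d]], det = ad - bc
det = (3)(2) - (0)(-1) = 6 - 0 = 6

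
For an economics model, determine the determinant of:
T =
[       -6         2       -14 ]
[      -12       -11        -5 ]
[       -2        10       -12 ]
det(T) = 628

Expand along row 0 (cofactor expansion): det(T) = a*(e*i - f*h) - b*(d*i - f*g) + c*(d*h - e*g), where the 3×3 is [[a, b, c], [d, e, f], [g, h, i]].
Minor M_00 = (-11)*(-12) - (-5)*(10) = 132 + 50 = 182.
Minor M_01 = (-12)*(-12) - (-5)*(-2) = 144 - 10 = 134.
Minor M_02 = (-12)*(10) - (-11)*(-2) = -120 - 22 = -142.
det(T) = (-6)*(182) - (2)*(134) + (-14)*(-142) = -1092 - 268 + 1988 = 628.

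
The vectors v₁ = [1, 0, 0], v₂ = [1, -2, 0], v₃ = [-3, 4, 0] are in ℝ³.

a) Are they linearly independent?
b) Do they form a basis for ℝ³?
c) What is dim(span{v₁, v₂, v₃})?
Not independent, not a basis, dim(span) = 2

Check whether v₃ can be written as a linear combination of v₁ and v₂.
v₃ = (-1)·v₁ + (-2)·v₂ = [-3, 4, 0], so the three vectors are linearly dependent.
Thus they do not form a basis for ℝ³, and dim(span{v₁, v₂, v₃}) = 2 (spanned by v₁ and v₂).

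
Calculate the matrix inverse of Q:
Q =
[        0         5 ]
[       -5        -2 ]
det(Q) = 25
Q⁻¹ =
[    -2/25      -1/5 ]
[      1/5         0 ]

For a 2×2 matrix Q = [[a, b], [c, d]] with det(Q) ≠ 0, Q⁻¹ = (1/det(Q)) * [[d, -b], [-c, a]].
det(Q) = (0)*(-2) - (5)*(-5) = 0 + 25 = 25.
Q⁻¹ = (1/25) * [[-2, -5], [5, 0]].
Dividing each entry by 25 and reducing:
Q⁻¹ =
[    -2/25      -1/5 ]
[      1/5         0 ]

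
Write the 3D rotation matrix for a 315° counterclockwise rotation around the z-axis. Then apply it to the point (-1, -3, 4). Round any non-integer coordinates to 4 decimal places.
R = [[√2/2, √2/2, 0], [-√2/2, √2/2, 0], [0, 0, 1]]; R·(-1, -3, 4) = (-2.8284, -1.4142, 4.0000)

Rotation matrix for 315° around z-axis:
cos(315°) = √2/2, sin(315°) = -√2/2
R = [[√2/2, √2/2, 0], [-√2/2, √2/2, 0], [0, 0, 1]]
Apply to (-1, -3, 4): R·[-1, -3, 4]ᵀ = (-2.8284, -1.4142, 4.0000)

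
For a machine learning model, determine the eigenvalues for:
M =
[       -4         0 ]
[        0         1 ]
λ = -4, 1

Solve det(M - λI) = 0. For a 2×2 matrix the characteristic equation is λ² - (trace)λ + det = 0.
trace(M) = a + d = -4 + 1 = -3.
det(M) = a*d - b*c = (-4)*(1) - (0)*(0) = -4 - 0 = -4.
Characteristic equation: λ² - (-3)λ + (-4) = 0.
Discriminant = (-3)² - 4*(-4) = 9 + 16 = 25.
λ = (-3 ± √25) / 2 = (-3 ± 5) / 2 = -4, 1.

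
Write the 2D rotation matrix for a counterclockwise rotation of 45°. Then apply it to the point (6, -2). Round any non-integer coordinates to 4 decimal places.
R = [[√2/2, -√2/2], [√2/2, √2/2]]; R·(6, -2) = (5.6569, 2.8284)

Rotation matrix formula: R(θ) = [[cos θ, -sin θ], [sin θ, cos θ]]
For θ = 45°:
cos(45°) = √2/2
sin(45°) = √2/2
R = [[√2/2, -√2/2], [√2/2, √2/2]]
Apply to (6, -2): [√2/2·6 + (-√2/2)·-2, √2/2·6 + √2/2·-2] = (5.6569, 2.8284)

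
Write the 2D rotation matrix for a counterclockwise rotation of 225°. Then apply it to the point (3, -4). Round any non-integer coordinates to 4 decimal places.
R = [[-√2/2, √2/2], [-√2/2, -√2/2]]; R·(3, -4) = (-4.9497, 0.7071)

Rotation matrix formula: R(θ) = [[cos θ, -sin θ], [sin θ, cos θ]]
For θ = 225°:
cos(225°) = -√2/2
sin(225°) = -√2/2
R = [[-√2/2, √2/2], [-√2/2, -√2/2]]
Apply to (3, -4): [-√2/2·3 + (√2/2)·-4, -√2/2·3 + -√2/2·-4] = (-4.9497, 0.7071)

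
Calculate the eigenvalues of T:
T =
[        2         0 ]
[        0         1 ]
λ = 1, 2

Solve det(T - λI) = 0. For a 2×2 matrix the characteristic equation is λ² - (trace)λ + det = 0.
trace(T) = a + d = 2 + 1 = 3.
det(T) = a*d - b*c = (2)*(1) - (0)*(0) = 2 - 0 = 2.
Characteristic equation: λ² - (3)λ + (2) = 0.
Discriminant = (3)² - 4*(2) = 9 - 8 = 1.
λ = (3 ± √1) / 2 = (3 ± 1) / 2 = 1, 2.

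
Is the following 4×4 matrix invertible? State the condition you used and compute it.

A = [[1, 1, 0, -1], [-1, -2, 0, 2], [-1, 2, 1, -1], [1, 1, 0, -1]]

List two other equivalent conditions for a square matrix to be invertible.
No, not invertible; det(A) = 0 (two rows are equal, so the rows are linearly dependent). Equivalent conditions (failing for this A): rank(A) < 4; Ax = 0 has non-trivial solutions; 0 is an eigenvalue; the columns are linearly dependent.

To check invertibility, compute det(A).
In this matrix, row 0 and the last row are identical, so one row is a scalar multiple of another and the rows are linearly dependent.
A matrix with linearly dependent rows has det = 0 and is not invertible.
Equivalent failed conditions:
- rank(A) < 4.
- Ax = 0 has non-trivial solutions.
- 0 is an eigenvalue.
- The columns are linearly dependent.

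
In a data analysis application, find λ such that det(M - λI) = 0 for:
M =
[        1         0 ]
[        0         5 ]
λ = 1, 5

Solve det(M - λI) = 0. For a 2×2 matrix the characteristic equation is λ² - (trace)λ + det = 0.
trace(M) = a + d = 1 + 5 = 6.
det(M) = a*d - b*c = (1)*(5) - (0)*(0) = 5 - 0 = 5.
Characteristic equation: λ² - (6)λ + (5) = 0.
Discriminant = (6)² - 4*(5) = 36 - 20 = 16.
λ = (6 ± √16) / 2 = (6 ± 4) / 2 = 1, 5.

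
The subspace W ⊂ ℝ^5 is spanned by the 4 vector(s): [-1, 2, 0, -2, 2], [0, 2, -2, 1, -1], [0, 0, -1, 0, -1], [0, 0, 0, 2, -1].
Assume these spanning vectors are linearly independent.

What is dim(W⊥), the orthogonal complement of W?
dim(W⊥) = 1

For any subspace W of ℝ^n, dim(W) + dim(W⊥) = n (the whole-space dimension).
Here the given 4 vectors are linearly independent, so dim(W) = 4.
Thus dim(W⊥) = n - dim(W) = 5 - 4 = 1.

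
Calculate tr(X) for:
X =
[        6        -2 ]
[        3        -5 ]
tr(X) = 6 - 5 = 1

The trace of a square matrix is the sum of its diagonal entries.
Diagonal entries of X: X[0][0] = 6, X[1][1] = -5.
tr(X) = 6 - 5 = 1.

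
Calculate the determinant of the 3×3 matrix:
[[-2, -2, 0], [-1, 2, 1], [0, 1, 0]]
2

Expansion along first row:
det = -2·det([[2,1],[1,0]]) - -2·det([[-1,1],[0,0]]) + 0·det([[-1,2],[0,1]])
    = -2·(2·0 - 1·1) - -2·(-1·0 - 1·0) + 0·(-1·1 - 2·0)
    = -2·-1 - -2·0 + 0·-1
    = 2 + 0 + 0 = 2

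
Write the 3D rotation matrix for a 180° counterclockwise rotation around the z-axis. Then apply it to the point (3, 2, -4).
R = [[-1, 0, 0], [0, -1, 0], [0, 0, 1]]; R·(3, 2, -4) = (-3, -2, -4)

Rotation matrix for 180° around z-axis:
cos(180°) = -1, sin(180°) = 0
R = [[-1, 0, 0], [0, -1, 0], [0, 0, 1]]
Apply to (3, 2, -4): R·[3, 2, -4]ᵀ = (-3, -2, -4)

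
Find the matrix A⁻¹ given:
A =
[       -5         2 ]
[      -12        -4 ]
det(A) = 44
A⁻¹ =
[    -1/11     -1/22 ]
[     3/11     -5/44 ]

For a 2×2 matrix A = [[a, b], [c, d]] with det(A) ≠ 0, A⁻¹ = (1/det(A)) * [[d, -b], [-c, a]].
det(A) = (-5)*(-4) - (2)*(-12) = 20 + 24 = 44.
A⁻¹ = (1/44) * [[-4, -2], [12, -5]].
Dividing each entry by 44 and reducing:
A⁻¹ =
[    -1/11     -1/22 ]
[     3/11     -5/44 ]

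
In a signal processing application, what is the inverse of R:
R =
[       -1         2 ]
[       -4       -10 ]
det(R) = 18
R⁻¹ =
[     -5/9      -1/9 ]
[      2/9     -1/18 ]

For a 2×2 matrix R = [[a, b], [c, d]] with det(R) ≠ 0, R⁻¹ = (1/det(R)) * [[d, -b], [-c, a]].
det(R) = (-1)*(-10) - (2)*(-4) = 10 + 8 = 18.
R⁻¹ = (1/18) * [[-10, -2], [4, -1]].
Dividing each entry by 18 and reducing:
R⁻¹ =
[     -5/9      -1/9 ]
[      2/9     -1/18 ]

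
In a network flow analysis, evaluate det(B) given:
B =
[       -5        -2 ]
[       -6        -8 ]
det(B) = 28

For a 2×2 matrix [[a, b], [c, d]], det = a*d - b*c.
det(B) = (-5)*(-8) - (-2)*(-6) = 40 - 12 = 28.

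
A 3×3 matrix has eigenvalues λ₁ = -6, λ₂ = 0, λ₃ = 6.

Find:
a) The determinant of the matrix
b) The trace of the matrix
det = 0, trace = 0

Two standard eigenvalue identities:
- det(A) equals the product of the eigenvalues (counted with multiplicity).
- trace(A) equals the sum of the eigenvalues.
det(A) = (-6)*(0)*(6) = 0.
trace(A) = -6 + 0 + 6 = 0.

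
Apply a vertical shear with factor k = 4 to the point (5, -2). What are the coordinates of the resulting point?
(5, 18)

Shear matrix for vertical shear with factor k = 4:
[[1, 0], [4, 1]]
Result: (5, -2) → (5, 18)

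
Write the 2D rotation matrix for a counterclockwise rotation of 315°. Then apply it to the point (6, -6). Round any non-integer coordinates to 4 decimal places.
R = [[√2/2, √2/2], [-√2/2, √2/2]]; R·(6, -6) = (0.0000, -8.4853)

Rotation matrix formula: R(θ) = [[cos θ, -sin θ], [sin θ, cos θ]]
For θ = 315°:
cos(315°) = √2/2
sin(315°) = -√2/2
R = [[√2/2, √2/2], [-√2/2, √2/2]]
Apply to (6, -6): [√2/2·6 + (√2/2)·-6, -√2/2·6 + √2/2·-6] = (0.0000, -8.4853)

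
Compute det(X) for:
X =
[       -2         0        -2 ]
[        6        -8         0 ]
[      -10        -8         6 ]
det(X) = 352

Expand along row 0 (cofactor expansion): det(X) = a*(e*i - f*h) - b*(d*i - f*g) + c*(d*h - e*g), where the 3×3 is [[a, b, c], [d, e, f], [g, h, i]].
Minor M_00 = (-8)*(6) - (0)*(-8) = -48 - 0 = -48.
Minor M_01 = (6)*(6) - (0)*(-10) = 36 - 0 = 36.
Minor M_02 = (6)*(-8) - (-8)*(-10) = -48 - 80 = -128.
det(X) = (-2)*(-48) - (0)*(36) + (-2)*(-128) = 96 + 0 + 256 = 352.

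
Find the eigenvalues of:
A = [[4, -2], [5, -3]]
λ = -1, 2

Solve det(A - λI) = 0. For a 2×2 matrix this is λ² - (trace)λ + det = 0.
trace(A) = 4 - 3 = 1.
det(A) = (4)*(-3) - (-2)*(5) = -12 + 10 = -2.
Characteristic equation: λ² - (1)λ + (-2) = 0.
Discriminant: (1)² - 4*(-2) = 1 + 8 = 9.
Roots: λ = (1 ± √9) / 2 = -1, 2.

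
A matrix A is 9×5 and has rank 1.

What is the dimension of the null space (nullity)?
4

The rank-nullity theorem for an m×n matrix states:
rank(A) + nullity(A) = n (the number of columns).
Here n = 5 and rank(A) = 1, so nullity(A) = 5 - 1 = 4.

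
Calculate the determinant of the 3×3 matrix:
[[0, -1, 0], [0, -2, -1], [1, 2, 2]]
1

Expansion along first row:
det = 0·det([[-2,-1],[2,2]]) - -1·det([[0,-1],[1,2]]) + 0·det([[0,-2],[1,2]])
    = 0·(-2·2 - -1·2) - -1·(0·2 - -1·1) + 0·(0·2 - -2·1)
    = 0·-2 - -1·1 + 0·2
    = 0 + 1 + 0 = 1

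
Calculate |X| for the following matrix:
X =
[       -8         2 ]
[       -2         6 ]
det(X) = -44

For a 2×2 matrix [[a, b], [c, d]], det = a*d - b*c.
det(X) = (-8)*(6) - (2)*(-2) = -48 + 4 = -44.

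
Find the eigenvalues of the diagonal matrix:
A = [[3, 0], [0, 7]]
λ₁ = 3, λ₂ = 7

The characteristic polynomial of A is det(A - λI) = (3 - λ)(7 - λ) = 0.
The roots are λ = 3 and λ = 7, so the eigenvalues are the diagonal entries.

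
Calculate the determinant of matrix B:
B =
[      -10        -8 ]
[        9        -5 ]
det(B) = 122

For a 2×2 matrix [[a, b], [c, d]], det = a*d - b*c.
det(B) = (-10)*(-5) - (-8)*(9) = 50 + 72 = 122.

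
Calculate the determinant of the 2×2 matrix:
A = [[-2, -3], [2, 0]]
6

For A = [[a, b], [c, d]], det(A) = a*d - b*c.
det(A) = (-2)*(0) - (-3)*(2) = 0 - -6 = 6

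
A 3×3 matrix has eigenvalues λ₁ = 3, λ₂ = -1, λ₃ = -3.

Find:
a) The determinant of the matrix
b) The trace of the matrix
det = 9, trace = -1

Two standard eigenvalue identities:
- det(A) equals the product of the eigenvalues (counted with multiplicity).
- trace(A) equals the sum of the eigenvalues.
det(A) = (3)*(-1)*(-3) = 9.
trace(A) = 3 - 1 - 3 = -1.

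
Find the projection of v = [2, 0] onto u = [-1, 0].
[2, 0]

The projection of v onto u is proj_u(v) = ((v·u) / (u·u)) · u.
v·u = (2)*(-1) + (0)*(0) = -2.
u·u = (-1)*(-1) + (0)*(0) = 1.
coefficient = -2 / 1 = -2.
proj_u(v) = -2 · [-1, 0] = [2, 0].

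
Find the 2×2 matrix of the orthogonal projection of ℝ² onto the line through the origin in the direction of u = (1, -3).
[[1/10, -3/10], [-3/10, 9/10]]

The orthogonal projection onto the line spanned by a nonzero vector u = (a, b) has matrix P = (u uᵀ) / (uᵀ u) = (1/(a² + b²)) · [[a², ab], [ab, b²]].
Here u = (1, -3), so a² + b² = 1 + 9 = 10.
P = (1/10) · [[1, -3], [-3, 9]] = [[1/10, -3/10], [-3/10, 9/10]].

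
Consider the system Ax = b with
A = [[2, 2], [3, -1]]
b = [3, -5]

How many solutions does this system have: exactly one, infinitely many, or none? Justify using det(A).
Exactly one solution

Compute det(A) = (2)*(-1) - (2)*(3) = -8.
Because det(A) ≠ 0, A is invertible and Ax = b has a unique solution for every b (here x = A⁻¹ b).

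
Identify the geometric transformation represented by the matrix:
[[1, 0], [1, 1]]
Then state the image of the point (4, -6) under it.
vertical shear with factor 1; image of (4, -6) is (4, -2)

The matrix [[1, 0], [k, 1]] sends (x, y) to (x, 1x + y), leaving the x-coordinate fixed: a vertical shear.
The matrix [[1, 0], [1, 1]] represents: vertical shear with factor 1.
Applying it to (4, -6): [1·4 + 0·-6, 1·4 + 1·-6] = (4, -2).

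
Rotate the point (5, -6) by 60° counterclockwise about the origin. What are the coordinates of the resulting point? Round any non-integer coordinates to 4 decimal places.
(7.6962, 1.3301)

Rotation matrix R(θ) = [[cos θ, -sin θ], [sin θ, cos θ]]; for θ = 60°:
R = [[1/2, -√3/2], [√3/2, 1/2]]
Result: R × [5, -6]ᵀ = [1/2·5 + (-√3/2)·-6, √3/2·5 + (1/2)·-6]ᵀ = (7.6962, 1.3301)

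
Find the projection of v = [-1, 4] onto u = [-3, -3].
[3/2, 3/2]

The projection of v onto u is proj_u(v) = ((v·u) / (u·u)) · u.
v·u = (-1)*(-3) + (4)*(-3) = -9.
u·u = (-3)*(-3) + (-3)*(-3) = 18.
coefficient = -9 / 18 = -1/2.
proj_u(v) = -1/2 · [-3, -3] = [3/2, 3/2].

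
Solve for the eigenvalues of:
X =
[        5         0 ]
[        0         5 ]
λ = 5, 5

Solve det(X - λI) = 0. For a 2×2 matrix the characteristic equation is λ² - (trace)λ + det = 0.
trace(X) = a + d = 5 + 5 = 10.
det(X) = a*d - b*c = (5)*(5) - (0)*(0) = 25 - 0 = 25.
Characteristic equation: λ² - (10)λ + (25) = 0.
Discriminant = (10)² - 4*(25) = 100 - 100 = 0.
λ = (10 ± √0) / 2 = (10 ± 0) / 2 = 5, 5.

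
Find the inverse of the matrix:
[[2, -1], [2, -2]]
[[1, -1/2], [1, -1]]

For [[a,b],[c,d]], inverse = (1/det)·[[d,-b],[-c,a]]
det = 2·-2 - -1·2 = -2
Inverse = (1/-2)·[[-2, 1], [-2, 2]]
        = [[1, -1/2], [1, -1]]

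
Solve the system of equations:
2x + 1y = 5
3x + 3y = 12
x = 1, y = 3

Use elimination (row reduction):
Equation 1: 2x + 1y = 5.
Equation 2: 3x + 3y = 12.
Multiply Eq1 by 3 and Eq2 by 2: 6x + 3y = 15;  6x + 6y = 24.
Subtract: (3)y = 9, so y = 3.
Back-substitute into Eq1: 2x + 1*(3) = 5, so x = 1.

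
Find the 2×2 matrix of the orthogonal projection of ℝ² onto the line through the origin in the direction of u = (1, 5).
[[1/26, 5/26], [5/26, 25/26]]

The orthogonal projection onto the line spanned by a nonzero vector u = (a, b) has matrix P = (u uᵀ) / (uᵀ u) = (1/(a² + b²)) · [[a², ab], [ab, b²]].
Here u = (1, 5), so a² + b² = 1 + 25 = 26.
P = (1/26) · [[1, 5], [5, 25]] = [[1/26, 5/26], [5/26, 25/26]].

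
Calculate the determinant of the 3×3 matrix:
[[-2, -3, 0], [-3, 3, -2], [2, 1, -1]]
23

Expansion along first row:
det = -2·det([[3,-2],[1,-1]]) - -3·det([[-3,-2],[2,-1]]) + 0·det([[-3,3],[2,1]])
    = -2·(3·-1 - -2·1) - -3·(-3·-1 - -2·2) + 0·(-3·1 - 3·2)
    = -2·-1 - -3·7 + 0·-9
    = 2 + 21 + 0 = 23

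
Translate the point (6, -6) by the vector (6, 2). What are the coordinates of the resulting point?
(12, -4)

Translation by (6, 2):
x' = 6 + 6 = 12
y' = -6 + 2 = -4
Homogeneous matrix: [[1, 0, 6], [0, 1, 2], [0, 0, 1]]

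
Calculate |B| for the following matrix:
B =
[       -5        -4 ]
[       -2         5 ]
det(B) = -33

For a 2×2 matrix [[a, b], [c, d]], det = a*d - b*c.
det(B) = (-5)*(5) - (-4)*(-2) = -25 - 8 = -33.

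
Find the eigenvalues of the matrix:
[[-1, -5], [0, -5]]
λ = -5 and λ = -1

Characteristic equation: det(A - λI) = 0
λ² - (trace)λ + (det) = 0
λ² - (-6)λ + (5) = 0
λ² + 6λ + 5 = 0
Solving: λ = -5, -1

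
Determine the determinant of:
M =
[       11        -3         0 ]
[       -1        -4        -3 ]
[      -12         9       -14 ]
det(M) = 847

Expand along row 0 (cofactor expansion): det(M) = a*(e*i - f*h) - b*(d*i - f*g) + c*(d*h - e*g), where the 3×3 is [[a, b, c], [d, e, f], [g, h, i]].
Minor M_00 = (-4)*(-14) - (-3)*(9) = 56 + 27 = 83.
Minor M_01 = (-1)*(-14) - (-3)*(-12) = 14 - 36 = -22.
Minor M_02 = (-1)*(9) - (-4)*(-12) = -9 - 48 = -57.
det(M) = (11)*(83) - (-3)*(-22) + (0)*(-57) = 913 - 66 + 0 = 847.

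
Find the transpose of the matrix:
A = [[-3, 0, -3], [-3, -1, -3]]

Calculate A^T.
[[-3, -3], [0, -1], [-3, -3]]

The transpose sends entry (i,j) to (j,i); rows become columns.
Row 0 of A: [-3, 0, -3] -> column 0 of A^T.
Row 1 of A: [-3, -1, -3] -> column 1 of A^T.
A^T = [[-3, -3], [0, -1], [-3, -3]]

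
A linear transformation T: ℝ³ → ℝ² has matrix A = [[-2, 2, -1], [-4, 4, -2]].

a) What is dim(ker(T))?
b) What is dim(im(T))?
dim(ker) = 2, dim(im) = 1

Observe that row 2 = 2 × row 1 (so the rows are linearly dependent).
Thus rank(A) = 1 (only one linearly independent row).
dim(im(T)) = rank(A) = 1.
By the rank-nullity theorem applied to T: ℝ³ → ℝ², rank(A) + nullity(A) = 3 (the domain dimension), so dim(ker(T)) = 3 - 1 = 2.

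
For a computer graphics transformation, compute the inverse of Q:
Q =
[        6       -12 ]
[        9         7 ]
det(Q) = 150
Q⁻¹ =
[    7/150      2/25 ]
[    -3/50      1/25 ]

For a 2×2 matrix Q = [[a, b], [c, d]] with det(Q) ≠ 0, Q⁻¹ = (1/det(Q)) * [[d, -b], [-c, a]].
det(Q) = (6)*(7) - (-12)*(9) = 42 + 108 = 150.
Q⁻¹ = (1/150) * [[7, 12], [-9, 6]].
Dividing each entry by 150 and reducing:
Q⁻¹ =
[    7/150      2/25 ]
[    -3/50      1/25 ]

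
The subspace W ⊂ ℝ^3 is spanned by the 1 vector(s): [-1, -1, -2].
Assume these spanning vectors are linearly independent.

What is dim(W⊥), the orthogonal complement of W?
dim(W⊥) = 2

For any subspace W of ℝ^n, dim(W) + dim(W⊥) = n (the whole-space dimension).
Here the given 1 vectors are linearly independent, so dim(W) = 1.
Thus dim(W⊥) = n - dim(W) = 3 - 1 = 2.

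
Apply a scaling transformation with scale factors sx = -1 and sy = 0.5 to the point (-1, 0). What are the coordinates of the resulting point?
(1, 0.0)

Scaling matrix:
[[-1, 0], [0, 0.50]]
Result: (-1 × -1, 0 × 0.5) = (1, 0.0)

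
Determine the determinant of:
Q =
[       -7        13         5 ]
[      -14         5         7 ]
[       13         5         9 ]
det(Q) = 2076

Expand along row 0 (cofactor expansion): det(Q) = a*(e*i - f*h) - b*(d*i - f*g) + c*(d*h - e*g), where the 3×3 is [[a, b, c], [d, e, f], [g, h, i]].
Minor M_00 = (5)*(9) - (7)*(5) = 45 - 35 = 10.
Minor M_01 = (-14)*(9) - (7)*(13) = -126 - 91 = -217.
Minor M_02 = (-14)*(5) - (5)*(13) = -70 - 65 = -135.
det(Q) = (-7)*(10) - (13)*(-217) + (5)*(-135) = -70 + 2821 - 675 = 2076.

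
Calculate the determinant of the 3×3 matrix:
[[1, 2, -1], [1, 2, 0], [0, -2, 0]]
2

Expansion along first row:
det = 1·det([[2,0],[-2,0]]) - 2·det([[1,0],[0,0]]) + -1·det([[1,2],[0,-2]])
    = 1·(2·0 - 0·-2) - 2·(1·0 - 0·0) + -1·(1·-2 - 2·0)
    = 1·0 - 2·0 + -1·-2
    = 0 + 0 + 2 = 2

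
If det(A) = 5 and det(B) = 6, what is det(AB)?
30

Use the multiplicative property of determinants: det(AB) = det(A)*det(B).
det(AB) = (5)*(6) = 30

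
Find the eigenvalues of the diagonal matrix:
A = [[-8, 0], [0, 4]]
λ₁ = -8, λ₂ = 4

The characteristic polynomial of A is det(A - λI) = (-8 - λ)(4 - λ) = 0.
The roots are λ = -8 and λ = 4, so the eigenvalues are the diagonal entries.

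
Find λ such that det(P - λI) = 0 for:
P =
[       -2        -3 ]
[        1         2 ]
λ = -1, 1

Solve det(P - λI) = 0. For a 2×2 matrix the characteristic equation is λ² - (trace)λ + det = 0.
trace(P) = a + d = -2 + 2 = 0.
det(P) = a*d - b*c = (-2)*(2) - (-3)*(1) = -4 + 3 = -1.
Characteristic equation: λ² - (0)λ + (-1) = 0.
Discriminant = (0)² - 4*(-1) = 0 + 4 = 4.
λ = (0 ± √4) / 2 = (0 ± 2) / 2 = -1, 1.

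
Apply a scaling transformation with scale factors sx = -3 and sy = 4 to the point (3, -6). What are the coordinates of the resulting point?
(-9, -24)

Scaling matrix:
[[-3, 0], [0, 4]]
Result: (3 × -3, -6 × 4) = (-9, -24)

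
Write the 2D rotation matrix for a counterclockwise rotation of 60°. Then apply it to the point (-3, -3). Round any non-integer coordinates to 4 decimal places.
R = [[1/2, -√3/2], [√3/2, 1/2]]; R·(-3, -3) = (1.0981, -4.0981)

Rotation matrix formula: R(θ) = [[cos θ, -sin θ], [sin θ, cos θ]]
For θ = 60°:
cos(60°) = 1/2
sin(60°) = √3/2
R = [[1/2, -√3/2], [√3/2, 1/2]]
Apply to (-3, -3): [1/2·-3 + (-√3/2)·-3, √3/2·-3 + 1/2·-3] = (1.0981, -4.0981)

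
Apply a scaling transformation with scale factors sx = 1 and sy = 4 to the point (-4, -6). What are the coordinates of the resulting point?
(-4, -24)

Scaling matrix:
[[1, 0], [0, 4]]
Result: (-4 × 1, -6 × 4) = (-4, -24)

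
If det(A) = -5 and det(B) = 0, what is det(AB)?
0

Use the multiplicative property of determinants: det(AB) = det(A)*det(B).
det(AB) = (-5)*(0) = 0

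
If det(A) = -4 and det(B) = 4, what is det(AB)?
-16

Use the multiplicative property of determinants: det(AB) = det(A)*det(B).
det(AB) = (-4)*(4) = -16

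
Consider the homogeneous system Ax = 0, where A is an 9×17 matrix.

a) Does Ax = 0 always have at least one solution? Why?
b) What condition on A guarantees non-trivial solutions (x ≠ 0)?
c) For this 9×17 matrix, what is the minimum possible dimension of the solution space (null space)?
a) Yes, x = 0 is always a solution. b) When A has linearly dependent columns (rank < n). c) Minimum nullity = 8.

a) x = 0 satisfies A·0 = 0, so the zero vector is always a solution.
b) Non-trivial solutions exist iff the columns of A are linearly dependent, equivalently rank(A) < n (the number of columns).
c) By rank-nullity, rank(A) + nullity(A) = n = 17. Since A has only 9 rows, rank(A) ≤ 9, so nullity(A) ≥ 17 - 9 = 8.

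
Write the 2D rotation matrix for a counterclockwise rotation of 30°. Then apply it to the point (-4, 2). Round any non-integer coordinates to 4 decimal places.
R = [[√3/2, -1/2], [1/2, √3/2]]; R·(-4, 2) = (-4.4641, -0.2679)

Rotation matrix formula: R(θ) = [[cos θ, -sin θ], [sin θ, cos θ]]
For θ = 30°:
cos(30°) = √3/2
sin(30°) = 1/2
R = [[√3/2, -1/2], [1/2, √3/2]]
Apply to (-4, 2): [√3/2·-4 + (-1/2)·2, 1/2·-4 + √3/2·2] = (-4.4641, -0.2679)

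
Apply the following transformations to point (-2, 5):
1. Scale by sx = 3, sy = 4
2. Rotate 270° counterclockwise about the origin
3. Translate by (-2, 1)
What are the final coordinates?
(18, 7)

Step 1: Scale → (-6, 20)
Step 2: Rotate 270° → (20, 6)
Step 3: Translate → (18, 7)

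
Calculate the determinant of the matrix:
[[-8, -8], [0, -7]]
56

For a 2×2 matrix [[a, b], [c, d]], det = ad - bc
det = (-8)(-7) - (-8)(0) = 56 - 0 = 56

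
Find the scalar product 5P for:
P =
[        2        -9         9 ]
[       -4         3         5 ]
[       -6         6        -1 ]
5P =
[       10       -45        45 ]
[      -20        15        25 ]
[      -30        30        -5 ]

Scalar multiplication is elementwise: (5P)[i][j] = 5 * P[i][j].
  (5P)[0][0] = 5 * (2) = 10
  (5P)[0][1] = 5 * (-9) = -45
  (5P)[0][2] = 5 * (9) = 45
  (5P)[1][0] = 5 * (-4) = -20
  (5P)[1][1] = 5 * (3) = 15
  (5P)[1][2] = 5 * (5) = 25
  (5P)[2][0] = 5 * (-6) = -30
  (5P)[2][1] = 5 * (6) = 30
  (5P)[2][2] = 5 * (-1) = -5
5P =
[       10       -45        45 ]
[      -20        15        25 ]
[      -30        30        -5 ]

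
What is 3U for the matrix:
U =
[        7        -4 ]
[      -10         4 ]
3U =
[       21       -12 ]
[      -30        12 ]

Scalar multiplication is elementwise: (3U)[i][j] = 3 * U[i][j].
  (3U)[0][0] = 3 * (7) = 21
  (3U)[0][1] = 3 * (-4) = -12
  (3U)[1][0] = 3 * (-10) = -30
  (3U)[1][1] = 3 * (4) = 12
3U =
[       21       -12 ]
[      -30        12 ]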